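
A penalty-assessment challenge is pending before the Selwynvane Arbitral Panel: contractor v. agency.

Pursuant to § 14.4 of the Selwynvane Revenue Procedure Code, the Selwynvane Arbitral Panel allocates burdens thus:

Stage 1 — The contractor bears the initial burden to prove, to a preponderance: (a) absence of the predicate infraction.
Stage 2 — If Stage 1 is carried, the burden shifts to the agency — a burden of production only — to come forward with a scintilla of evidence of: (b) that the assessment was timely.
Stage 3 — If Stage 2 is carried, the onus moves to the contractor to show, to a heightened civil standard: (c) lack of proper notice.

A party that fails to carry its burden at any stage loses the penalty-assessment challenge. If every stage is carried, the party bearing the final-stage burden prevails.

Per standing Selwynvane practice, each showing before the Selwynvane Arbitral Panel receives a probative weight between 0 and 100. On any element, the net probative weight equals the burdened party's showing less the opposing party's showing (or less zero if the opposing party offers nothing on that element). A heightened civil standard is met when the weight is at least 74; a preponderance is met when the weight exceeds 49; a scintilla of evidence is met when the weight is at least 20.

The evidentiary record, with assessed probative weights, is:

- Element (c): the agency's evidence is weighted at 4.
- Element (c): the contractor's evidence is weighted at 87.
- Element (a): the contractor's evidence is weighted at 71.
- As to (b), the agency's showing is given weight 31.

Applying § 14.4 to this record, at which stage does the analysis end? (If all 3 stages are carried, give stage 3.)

At Stage 1 the contractor must meet a preponderance (weight exceeds 49): on (a) the weight is 71, > 49, so (a) meets the standard.
  The contractor carries Stage 1; the agency now bears the burden.
At Stage 2 the agency must meet a scintilla of evidence (weight is at least 20): on (b) the weight is 31, ≥ 20, so (b) meets the standard.
  All elements met. The burden passes to the contractor.
At Stage 3 the contractor must meet a heightened civil standard (weight is at least 74): on (c) the weight is 87 less the opposing 4 gives net 83, ≥ 74, so (c) meets the standard.
  All elements met at the final stage.
Every stage carried; the contractor prevails.

stage 3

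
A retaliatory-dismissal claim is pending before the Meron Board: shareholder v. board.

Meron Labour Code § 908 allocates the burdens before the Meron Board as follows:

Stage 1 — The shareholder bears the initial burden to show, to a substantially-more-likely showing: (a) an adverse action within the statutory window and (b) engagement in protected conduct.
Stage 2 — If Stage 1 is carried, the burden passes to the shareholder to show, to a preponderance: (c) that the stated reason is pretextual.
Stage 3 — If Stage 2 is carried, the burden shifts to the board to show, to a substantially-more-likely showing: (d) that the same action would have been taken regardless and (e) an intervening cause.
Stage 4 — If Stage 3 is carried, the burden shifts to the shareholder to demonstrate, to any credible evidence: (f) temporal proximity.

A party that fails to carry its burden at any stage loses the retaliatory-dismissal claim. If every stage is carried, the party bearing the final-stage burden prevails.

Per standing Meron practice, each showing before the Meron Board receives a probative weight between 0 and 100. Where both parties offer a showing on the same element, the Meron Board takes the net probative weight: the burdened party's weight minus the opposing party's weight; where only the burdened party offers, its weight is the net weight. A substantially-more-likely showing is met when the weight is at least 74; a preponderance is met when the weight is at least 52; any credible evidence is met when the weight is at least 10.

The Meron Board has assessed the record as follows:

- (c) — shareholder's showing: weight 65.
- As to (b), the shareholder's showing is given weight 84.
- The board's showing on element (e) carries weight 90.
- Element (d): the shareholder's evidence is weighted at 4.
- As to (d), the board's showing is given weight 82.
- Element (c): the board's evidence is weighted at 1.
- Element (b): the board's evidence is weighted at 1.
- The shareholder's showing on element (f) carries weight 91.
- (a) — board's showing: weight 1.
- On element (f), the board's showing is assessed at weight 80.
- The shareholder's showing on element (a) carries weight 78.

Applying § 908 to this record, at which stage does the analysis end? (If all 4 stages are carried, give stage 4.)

At Stage 1 the shareholder must meet a substantially-more-likely showing (weight is at least 74): on (a) the weight is 78 less the opposing 1 gives net 77, which does reach 74, so (a) meets the standard; on (b) the weight is 84 less the opposing 1 gives net 83, which does reach 74, so (b) meets the standard.
  Stage 1 is satisfied; the shareholder continues to bear the burden.
At Stage 2 the shareholder must meet a preponderance (weight is at least 52): on (c) the weight is 65 less the opposing 1 gives net 64, ≥ 52, so (c) meets the standard.
  Stage 2 is satisfied; the onus moves to the board.
At Stage 3 the board must meet a substantially-more-likely showing (weight is at least 74): on (d) the weight is 82 less the opposing 4 gives net 78, which does reach 74, so (d) meets the standard; on (e) the weight is 90, which does reach 74, so (e) meets the standard.
  Stage 3 is satisfied; the onus moves to the shareholder.
At Stage 4 the shareholder must meet any credible evidence (weight is at least 10): on (f) the weight is 91 less the opposing 80 gives net 11, which does reach 10, so (f) meets the standard.
  The shareholder carries the last stage.
With every stage satisfied, the shareholder prevails.

stage 4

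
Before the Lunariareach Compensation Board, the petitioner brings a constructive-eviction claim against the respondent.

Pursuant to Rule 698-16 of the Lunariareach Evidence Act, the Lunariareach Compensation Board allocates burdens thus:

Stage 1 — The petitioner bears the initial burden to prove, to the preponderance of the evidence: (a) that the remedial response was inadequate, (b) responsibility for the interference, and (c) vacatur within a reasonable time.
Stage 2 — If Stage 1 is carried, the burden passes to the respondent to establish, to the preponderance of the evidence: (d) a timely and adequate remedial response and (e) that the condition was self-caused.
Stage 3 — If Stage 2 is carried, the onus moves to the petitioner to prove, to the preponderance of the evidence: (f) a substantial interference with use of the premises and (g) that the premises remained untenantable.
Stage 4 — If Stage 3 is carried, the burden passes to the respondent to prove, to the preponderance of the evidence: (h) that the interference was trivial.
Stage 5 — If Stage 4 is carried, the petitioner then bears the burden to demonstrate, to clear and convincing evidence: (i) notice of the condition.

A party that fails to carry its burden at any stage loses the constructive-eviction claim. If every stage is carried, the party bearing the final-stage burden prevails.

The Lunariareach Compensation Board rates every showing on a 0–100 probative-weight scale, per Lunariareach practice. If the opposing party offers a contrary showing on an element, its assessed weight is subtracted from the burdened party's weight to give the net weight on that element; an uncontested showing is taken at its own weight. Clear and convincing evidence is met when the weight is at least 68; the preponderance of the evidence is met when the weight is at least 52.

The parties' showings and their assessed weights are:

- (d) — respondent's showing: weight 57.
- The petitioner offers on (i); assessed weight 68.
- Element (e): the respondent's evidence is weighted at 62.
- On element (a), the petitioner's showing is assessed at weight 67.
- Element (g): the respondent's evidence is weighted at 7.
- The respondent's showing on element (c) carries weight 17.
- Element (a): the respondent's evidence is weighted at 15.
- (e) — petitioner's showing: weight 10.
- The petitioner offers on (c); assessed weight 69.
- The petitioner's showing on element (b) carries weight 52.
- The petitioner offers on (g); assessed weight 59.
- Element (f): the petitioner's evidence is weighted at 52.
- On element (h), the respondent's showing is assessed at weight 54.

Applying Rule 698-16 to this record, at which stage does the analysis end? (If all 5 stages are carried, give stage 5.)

stage 5

Stage 1 (petitioner, the preponderance of the evidence, weight is at least 52): (a) net 67−15=52 ≥ 52 — meets; (b) 52 ≥ 52 — meets; (c) net 69−17=52 ≥ 52 — meets.
  All elements met. The burden passes to the respondent.
Stage 2 (respondent, the preponderance of the evidence, weight is at least 52): (d) 57 ≥ 52 — meets; (e) net 62−10=52 ≥ 52 — meets.
  The respondent carries Stage 2; the petitioner now bears the burden.
Stage 3 (petitioner, the preponderance of the evidence, weight is at least 52): (f) 52 ≥ 52 — meets; (g) net 59−7=52 ≥ 52 — meets.
  Stage 3 is satisfied; the onus moves to the respondent.
Stage 4 (respondent, the preponderance of the evidence, weight is at least 52): (h) 54 ≥ 52 — meets.
  The respondent carries Stage 4; the petitioner now bears the burden.
Stage 5 (petitioner, clear and convincing evidence, weight is at least 68): (i) 68 ≥ 68 — meets.
  All elements met at the final stage.
With every stage satisfied, the petitioner prevails.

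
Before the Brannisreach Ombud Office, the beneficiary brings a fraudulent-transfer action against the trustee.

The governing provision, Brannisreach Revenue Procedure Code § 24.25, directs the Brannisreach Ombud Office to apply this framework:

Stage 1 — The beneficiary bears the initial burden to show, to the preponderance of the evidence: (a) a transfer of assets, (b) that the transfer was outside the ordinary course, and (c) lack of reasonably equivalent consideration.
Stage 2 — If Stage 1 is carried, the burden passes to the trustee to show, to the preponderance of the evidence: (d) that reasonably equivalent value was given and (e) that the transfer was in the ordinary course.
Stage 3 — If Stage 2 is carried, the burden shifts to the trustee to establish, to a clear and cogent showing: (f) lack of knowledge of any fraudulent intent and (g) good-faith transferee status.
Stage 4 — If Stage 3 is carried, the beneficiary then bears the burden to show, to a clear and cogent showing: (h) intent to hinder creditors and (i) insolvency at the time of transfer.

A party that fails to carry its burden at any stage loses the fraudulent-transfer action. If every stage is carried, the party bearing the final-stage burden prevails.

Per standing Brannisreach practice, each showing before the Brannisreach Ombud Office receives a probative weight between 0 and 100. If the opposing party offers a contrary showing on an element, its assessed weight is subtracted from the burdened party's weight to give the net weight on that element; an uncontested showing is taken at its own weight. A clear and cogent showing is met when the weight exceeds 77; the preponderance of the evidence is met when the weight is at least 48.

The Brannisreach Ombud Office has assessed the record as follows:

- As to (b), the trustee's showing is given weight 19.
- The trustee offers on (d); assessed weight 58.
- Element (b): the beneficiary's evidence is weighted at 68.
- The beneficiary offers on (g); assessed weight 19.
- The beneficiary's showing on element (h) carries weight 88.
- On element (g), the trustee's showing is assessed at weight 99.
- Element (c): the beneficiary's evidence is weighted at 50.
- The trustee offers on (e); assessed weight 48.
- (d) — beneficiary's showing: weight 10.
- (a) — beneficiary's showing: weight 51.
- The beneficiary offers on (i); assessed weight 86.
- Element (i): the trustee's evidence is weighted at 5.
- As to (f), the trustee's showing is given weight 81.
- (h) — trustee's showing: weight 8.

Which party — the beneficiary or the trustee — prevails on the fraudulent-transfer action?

At Stage 1 the beneficiary must meet the preponderance of the evidence (weight is at least 48): on (a) the weight is 51, ≥ 48, so (a) meets the standard; on (b) the weight is 68 less the opposing 19 gives net 49, ≥ 48, so (b) meets the standard; on (c) the weight is 50, ≥ 48, so (c) meets the standard.
  Stage 1 carried; the burden shifts to the trustee.
At Stage 2 the trustee must meet the preponderance of the evidence (weight is at least 48): on (d) the weight is 58 less the opposing 10 gives net 48, which does reach 48, so (d) meets the standard; on (e) the weight is 48, ≥ 48, so (e) meets the standard.
  All elements met. The trustee retains the burden for Stage 3.
At Stage 3 the trustee must meet a clear and cogent showing (weight exceeds 77): on (f) the weight is 81, which does exceed 77, so (f) meets the standard; on (g) the weight is 99 less the opposing 19 gives net 80, which does exceed 77, so (g) meets the standard.
  The trustee carries Stage 3; the beneficiary now bears the burden.
At Stage 4 the beneficiary must meet a clear and cogent showing (weight exceeds 77): on (h) the weight is 88 less the opposing 8 gives net 80, > 77, so (h) meets the standard; on (i) the weight is 86 less the opposing 5 gives net 81, > 77, so (i) meets the standard.
  Stage 4 carried; the final stage is satisfied.
With every stage satisfied, the beneficiary prevails.

beneficiary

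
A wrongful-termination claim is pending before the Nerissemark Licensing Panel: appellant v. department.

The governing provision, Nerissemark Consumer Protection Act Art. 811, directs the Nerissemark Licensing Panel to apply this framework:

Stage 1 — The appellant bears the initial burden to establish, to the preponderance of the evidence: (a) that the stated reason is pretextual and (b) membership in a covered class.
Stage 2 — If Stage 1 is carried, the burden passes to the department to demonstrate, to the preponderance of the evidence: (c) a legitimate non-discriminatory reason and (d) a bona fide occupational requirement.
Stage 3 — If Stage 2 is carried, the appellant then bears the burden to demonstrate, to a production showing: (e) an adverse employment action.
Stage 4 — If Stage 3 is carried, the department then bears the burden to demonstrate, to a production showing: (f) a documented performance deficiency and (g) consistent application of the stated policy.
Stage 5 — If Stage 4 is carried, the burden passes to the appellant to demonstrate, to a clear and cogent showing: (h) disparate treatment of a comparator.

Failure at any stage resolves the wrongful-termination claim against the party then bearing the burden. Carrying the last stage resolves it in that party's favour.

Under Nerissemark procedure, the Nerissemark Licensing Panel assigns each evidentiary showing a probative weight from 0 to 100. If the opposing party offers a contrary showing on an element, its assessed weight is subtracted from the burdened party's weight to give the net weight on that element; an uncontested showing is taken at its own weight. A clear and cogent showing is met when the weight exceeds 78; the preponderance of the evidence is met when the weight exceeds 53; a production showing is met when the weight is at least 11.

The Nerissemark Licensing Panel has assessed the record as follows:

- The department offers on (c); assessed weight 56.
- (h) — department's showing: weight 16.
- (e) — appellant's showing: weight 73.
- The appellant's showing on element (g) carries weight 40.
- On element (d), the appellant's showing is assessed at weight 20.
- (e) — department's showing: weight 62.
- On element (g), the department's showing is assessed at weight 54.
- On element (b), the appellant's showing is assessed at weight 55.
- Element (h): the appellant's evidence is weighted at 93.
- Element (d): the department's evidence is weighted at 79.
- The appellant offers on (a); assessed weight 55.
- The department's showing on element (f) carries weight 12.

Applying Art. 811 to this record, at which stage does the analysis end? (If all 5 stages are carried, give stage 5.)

Stage 1 (appellant, the preponderance of the evidence, weight exceeds 53): (a) 55 > 53 — meets; (b) 55 > 53 — meets.
  All elements met. The burden passes to the department.
Stage 2 (department, the preponderance of the evidence, weight exceeds 53): (c) 56 > 53 — meets; (d) net 79−20=59 > 53 — meets.
  Stage 2 carried; the burden shifts to the appellant.
Stage 3 (appellant, a production showing, weight is at least 11): (e) net 73−62=11 ≥ 11 — meets.
  The appellant carries Stage 3; the department now bears the burden.
Stage 4 (department, a production showing, weight is at least 11): (f) 12 ≥ 11 — meets; (g) net 54−40=14 ≥ 11 — meets.
  The department carries Stage 4; the appellant now bears the burden.
Stage 5 (appellant, a clear and cogent showing, weight exceeds 78): (h) net 93−16=77 ≤ 78 — fails.
  Stage 5 not carried; the appellant fails its burden.
The department prevails.

stage 5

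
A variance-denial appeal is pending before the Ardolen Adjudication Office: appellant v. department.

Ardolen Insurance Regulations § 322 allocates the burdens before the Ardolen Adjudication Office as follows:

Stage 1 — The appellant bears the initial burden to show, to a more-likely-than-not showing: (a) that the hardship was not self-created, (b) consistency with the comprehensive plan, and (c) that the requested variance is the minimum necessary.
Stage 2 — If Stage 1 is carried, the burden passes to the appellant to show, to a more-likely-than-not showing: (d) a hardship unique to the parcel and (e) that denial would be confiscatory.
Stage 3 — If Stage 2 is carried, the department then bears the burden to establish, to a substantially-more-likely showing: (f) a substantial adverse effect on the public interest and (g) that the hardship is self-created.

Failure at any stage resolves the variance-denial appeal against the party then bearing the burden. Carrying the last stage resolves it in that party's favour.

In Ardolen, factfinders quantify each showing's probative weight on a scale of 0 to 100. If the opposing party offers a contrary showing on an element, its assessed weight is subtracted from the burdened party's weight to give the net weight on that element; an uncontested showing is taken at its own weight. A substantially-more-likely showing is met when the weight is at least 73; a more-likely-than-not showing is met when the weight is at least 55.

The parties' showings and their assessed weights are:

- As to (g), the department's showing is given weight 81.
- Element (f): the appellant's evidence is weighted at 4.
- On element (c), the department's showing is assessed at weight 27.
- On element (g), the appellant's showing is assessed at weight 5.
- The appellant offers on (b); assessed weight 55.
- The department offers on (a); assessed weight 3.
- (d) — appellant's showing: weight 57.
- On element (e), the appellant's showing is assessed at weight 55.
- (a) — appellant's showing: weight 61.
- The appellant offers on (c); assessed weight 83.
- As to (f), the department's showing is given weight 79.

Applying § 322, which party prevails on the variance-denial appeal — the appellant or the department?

Stage 1 (appellant, a more-likely-than-not showing, weight is at least 55): (a) net 61−3=58 ≥ 55 — meets; (b) 55 ≥ 55 — meets; (c) net 83−27=56 ≥ 55 — meets.
  All elements met. The appellant retains the burden for Stage 2.
Stage 2 (appellant, a more-likely-than-not showing, weight is at least 55): (d) 57 ≥ 55 — meets; (e) 55 ≥ 55 — meets.
  Stage 2 carried; the burden shifts to the department.
Stage 3 (department, a substantially-more-likely showing, weight is at least 73): (f) net 79−4=75 ≥ 73 — meets; (g) net 81−5=76 ≥ 73 — meets.
  All elements met at the final stage.
With every stage satisfied, the department prevails.

department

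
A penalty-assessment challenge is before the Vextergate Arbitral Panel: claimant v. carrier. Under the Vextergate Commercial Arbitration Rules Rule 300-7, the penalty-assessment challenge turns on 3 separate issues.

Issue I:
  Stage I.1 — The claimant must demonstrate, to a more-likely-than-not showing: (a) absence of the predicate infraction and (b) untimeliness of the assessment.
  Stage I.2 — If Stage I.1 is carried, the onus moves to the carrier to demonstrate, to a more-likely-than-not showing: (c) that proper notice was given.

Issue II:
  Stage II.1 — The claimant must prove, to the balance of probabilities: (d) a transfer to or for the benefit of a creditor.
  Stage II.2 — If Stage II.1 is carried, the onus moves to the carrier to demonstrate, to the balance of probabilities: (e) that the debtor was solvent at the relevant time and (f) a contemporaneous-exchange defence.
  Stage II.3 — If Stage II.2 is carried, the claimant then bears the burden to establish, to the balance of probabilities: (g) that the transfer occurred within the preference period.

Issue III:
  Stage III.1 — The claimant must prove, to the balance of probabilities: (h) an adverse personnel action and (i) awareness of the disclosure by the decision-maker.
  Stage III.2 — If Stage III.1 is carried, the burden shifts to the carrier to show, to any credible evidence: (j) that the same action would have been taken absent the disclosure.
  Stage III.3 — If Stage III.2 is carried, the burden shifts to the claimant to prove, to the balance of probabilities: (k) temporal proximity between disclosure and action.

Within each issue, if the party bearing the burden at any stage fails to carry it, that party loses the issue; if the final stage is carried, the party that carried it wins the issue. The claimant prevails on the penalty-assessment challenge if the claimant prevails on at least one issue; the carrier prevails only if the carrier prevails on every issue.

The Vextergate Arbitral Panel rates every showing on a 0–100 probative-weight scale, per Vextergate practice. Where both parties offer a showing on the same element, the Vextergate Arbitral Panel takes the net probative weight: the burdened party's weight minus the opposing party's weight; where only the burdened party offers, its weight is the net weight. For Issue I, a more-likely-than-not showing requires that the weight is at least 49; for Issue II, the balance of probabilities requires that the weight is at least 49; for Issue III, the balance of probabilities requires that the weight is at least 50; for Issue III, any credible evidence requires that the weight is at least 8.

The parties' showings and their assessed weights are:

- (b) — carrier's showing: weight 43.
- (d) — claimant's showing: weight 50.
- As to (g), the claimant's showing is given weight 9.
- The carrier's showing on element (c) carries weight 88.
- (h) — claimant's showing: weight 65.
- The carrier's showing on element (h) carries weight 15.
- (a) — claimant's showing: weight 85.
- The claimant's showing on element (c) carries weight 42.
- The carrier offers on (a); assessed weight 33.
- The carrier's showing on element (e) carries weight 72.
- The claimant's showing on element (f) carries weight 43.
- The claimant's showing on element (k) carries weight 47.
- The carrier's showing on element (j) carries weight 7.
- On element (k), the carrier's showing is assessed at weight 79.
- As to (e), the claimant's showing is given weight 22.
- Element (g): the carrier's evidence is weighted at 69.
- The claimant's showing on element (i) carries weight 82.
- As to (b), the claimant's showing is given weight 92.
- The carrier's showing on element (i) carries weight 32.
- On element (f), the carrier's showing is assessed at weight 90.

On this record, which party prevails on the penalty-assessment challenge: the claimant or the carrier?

claimant

— Issue I —
At Stage I.1 the claimant must meet a more-likely-than-not showing (weight is at least 49): on (a) the weight is 85 less the opposing 33 gives net 52, which does reach 49, so (a) meets the standard; on (b) the weight is 92 less the opposing 43 gives net 49, ≥ 49, so (b) meets the standard.
  Stage I.1 is satisfied; the onus moves to the carrier.
At Stage I.2 the carrier must meet a more-likely-than-not showing (weight is at least 49): on (c) the weight is 88 less the opposing 42 gives net 46, < 49, so (c) does not meet the standard.
  Not every element is met, so the carrier fails to carry Stage I.2.
So the claimant prevails on this issue.
— Issue II —
Stage II.1 (claimant, the balance of probabilities, weight is at least 49): (d) 50 ≥ 49 — meets.
  All elements met. The burden passes to the carrier.
Stage II.2 (carrier, the balance of probabilities, weight is at least 49): (e) net 72−22=50 ≥ 49 — meets; (f) net 90−43=47 < 49 — fails.
  The carrier does not carry Stage II.2.
The claimant prevails on this issue.
— Issue III —
At Stage III.1 the claimant must meet the balance of probabilities (weight is at least 50): on (h) the weight is 65 less the opposing 15 gives net 50, ≥ 50, so (h) meets the standard; on (i) the weight is 82 less the opposing 32 gives net 50, which does reach 50, so (i) meets the standard.
  Stage III.1 carried; the burden shifts to the carrier.
At Stage III.2 the carrier must meet any credible evidence (weight is at least 8): on (j) the weight is 7, < 8, so (j) does not meet the standard.
  Not every element is met, so the carrier fails to carry Stage III.2.
So the claimant prevails on this issue.
Per-issue: Issue I → claimant; Issue II → claimant; Issue III → claimant. The claimant must prevail on at least one issue; overall, the claimant prevails.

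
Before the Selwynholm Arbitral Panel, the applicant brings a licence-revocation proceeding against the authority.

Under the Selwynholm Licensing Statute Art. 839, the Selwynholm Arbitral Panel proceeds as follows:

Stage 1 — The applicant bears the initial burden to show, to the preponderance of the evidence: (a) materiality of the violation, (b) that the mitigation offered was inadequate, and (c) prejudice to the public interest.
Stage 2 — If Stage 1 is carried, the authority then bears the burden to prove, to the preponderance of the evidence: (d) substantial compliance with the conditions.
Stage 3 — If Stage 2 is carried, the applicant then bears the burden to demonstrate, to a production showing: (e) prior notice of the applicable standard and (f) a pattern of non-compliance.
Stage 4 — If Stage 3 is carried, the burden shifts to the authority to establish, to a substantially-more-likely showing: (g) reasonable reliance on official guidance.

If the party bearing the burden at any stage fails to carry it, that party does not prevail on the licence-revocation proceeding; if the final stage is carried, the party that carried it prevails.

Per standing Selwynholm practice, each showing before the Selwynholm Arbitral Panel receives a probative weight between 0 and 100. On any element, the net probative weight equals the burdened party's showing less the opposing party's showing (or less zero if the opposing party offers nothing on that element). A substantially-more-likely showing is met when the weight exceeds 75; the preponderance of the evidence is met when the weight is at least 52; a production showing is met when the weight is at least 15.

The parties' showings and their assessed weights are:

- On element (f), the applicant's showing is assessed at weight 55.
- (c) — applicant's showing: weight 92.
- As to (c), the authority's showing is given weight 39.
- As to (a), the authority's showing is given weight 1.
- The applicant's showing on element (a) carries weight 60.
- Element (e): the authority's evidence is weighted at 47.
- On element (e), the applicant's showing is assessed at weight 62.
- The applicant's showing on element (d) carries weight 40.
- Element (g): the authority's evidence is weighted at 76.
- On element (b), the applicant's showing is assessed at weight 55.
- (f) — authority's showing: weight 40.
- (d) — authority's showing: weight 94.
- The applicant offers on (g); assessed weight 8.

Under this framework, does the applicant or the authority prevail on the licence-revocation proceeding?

At Stage 1 the applicant must meet the preponderance of the evidence (weight is at least 52): on (a) the weight is 60 less the opposing 1 gives net 59, ≥ 52, so (a) meets the standard; on (b) the weight is 55, which does reach 52, so (b) meets the standard; on (c) the weight is 92 less the opposing 39 gives net 53, ≥ 52, so (c) meets the standard.
  Stage 1 is satisfied; the onus moves to the authority.
At Stage 2 the authority must meet the preponderance of the evidence (weight is at least 52): on (d) the weight is 94 less the opposing 40 gives net 54, ≥ 52, so (d) meets the standard.
  The authority carries Stage 2; the applicant now bears the burden.
At Stage 3 the applicant must meet a production showing (weight is at least 15): on (e) the weight is 62 less the opposing 47 gives net 15, which does reach 15, so (e) meets the standard; on (f) the weight is 55 less the opposing 40 gives net 15, which does reach 15, so (f) meets the standard.
  The applicant carries Stage 3; the authority now bears the burden.
At Stage 4 the authority must meet a substantially-more-likely showing (weight exceeds 75): on (g) the weight is 76 less the opposing 8 gives net 68, ≤ 75, so (g) does not meet the standard.
  The authority does not carry Stage 4.
The analysis ends at Stage 4; the applicant prevails.

applicant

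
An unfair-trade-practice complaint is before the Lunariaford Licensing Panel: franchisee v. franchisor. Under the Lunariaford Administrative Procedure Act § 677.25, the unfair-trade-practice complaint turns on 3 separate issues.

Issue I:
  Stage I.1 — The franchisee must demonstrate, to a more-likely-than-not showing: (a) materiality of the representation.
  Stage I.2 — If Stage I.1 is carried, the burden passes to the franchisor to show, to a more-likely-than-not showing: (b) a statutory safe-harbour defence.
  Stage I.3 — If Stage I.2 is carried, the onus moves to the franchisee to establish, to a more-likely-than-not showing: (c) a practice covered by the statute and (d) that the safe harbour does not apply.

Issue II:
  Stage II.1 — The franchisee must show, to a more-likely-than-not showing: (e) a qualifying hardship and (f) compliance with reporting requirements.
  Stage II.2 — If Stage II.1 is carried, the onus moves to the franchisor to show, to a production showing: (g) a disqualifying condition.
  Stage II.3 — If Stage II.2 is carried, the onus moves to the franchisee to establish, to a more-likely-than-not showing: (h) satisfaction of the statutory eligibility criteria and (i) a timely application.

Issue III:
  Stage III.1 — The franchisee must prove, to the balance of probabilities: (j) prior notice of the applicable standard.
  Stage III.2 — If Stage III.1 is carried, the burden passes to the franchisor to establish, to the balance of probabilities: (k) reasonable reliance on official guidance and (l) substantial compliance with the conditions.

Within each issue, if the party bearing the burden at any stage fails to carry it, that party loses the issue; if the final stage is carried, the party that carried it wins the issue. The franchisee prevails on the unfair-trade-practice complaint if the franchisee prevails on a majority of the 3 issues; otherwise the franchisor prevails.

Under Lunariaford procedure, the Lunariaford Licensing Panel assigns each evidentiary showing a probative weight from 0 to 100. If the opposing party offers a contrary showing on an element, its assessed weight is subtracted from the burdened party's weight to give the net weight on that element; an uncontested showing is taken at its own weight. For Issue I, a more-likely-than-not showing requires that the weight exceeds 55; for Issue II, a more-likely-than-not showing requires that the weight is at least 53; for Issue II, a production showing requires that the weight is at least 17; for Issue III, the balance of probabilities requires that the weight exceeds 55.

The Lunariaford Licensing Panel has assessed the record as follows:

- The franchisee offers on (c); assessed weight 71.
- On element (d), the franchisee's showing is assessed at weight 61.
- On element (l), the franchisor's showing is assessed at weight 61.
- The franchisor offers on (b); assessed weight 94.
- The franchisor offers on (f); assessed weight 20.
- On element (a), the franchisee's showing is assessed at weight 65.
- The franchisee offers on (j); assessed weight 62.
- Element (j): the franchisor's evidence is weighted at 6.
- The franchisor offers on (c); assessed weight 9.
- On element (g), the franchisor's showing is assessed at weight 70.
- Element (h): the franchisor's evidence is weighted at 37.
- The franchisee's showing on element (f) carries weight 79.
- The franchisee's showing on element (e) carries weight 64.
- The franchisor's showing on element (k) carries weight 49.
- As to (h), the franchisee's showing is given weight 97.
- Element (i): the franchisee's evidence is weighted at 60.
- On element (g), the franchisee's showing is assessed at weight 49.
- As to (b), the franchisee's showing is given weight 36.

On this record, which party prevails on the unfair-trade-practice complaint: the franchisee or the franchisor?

franchisee

— Issue I —
At Stage I.1 the franchisee must meet a more-likely-than-not showing (weight exceeds 55): on (a) the weight is 65, > 55, so (a) meets the standard.
  Stage I.1 is satisfied; the onus moves to the franchisor.
At Stage I.2 the franchisor must meet a more-likely-than-not showing (weight exceeds 55): on (b) the weight is 94 less the opposing 36 gives net 58, which does exceed 55, so (b) meets the standard.
  The franchisor carries Stage I.2; the franchisee now bears the burden.
At Stage I.3 the franchisee must meet a more-likely-than-not showing (weight exceeds 55): on (c) the weight is 71 less the opposing 9 gives net 62, > 55, so (c) meets the standard; on (d) the weight is 61, which does exceed 55, so (d) meets the standard.
  The franchisee carries the last stage.
Every stage carried; the franchisee prevails on this issue.
— Issue II —
At Stage II.1 the franchisee must meet a more-likely-than-not showing (weight is at least 53): on (e) the weight is 64, ≥ 53, so (e) meets the standard; on (f) the weight is 79 less the opposing 20 gives net 59, which does reach 53, so (f) meets the standard.
  Stage II.1 is satisfied; the onus moves to the franchisor.
At Stage II.2 the franchisor must meet a production showing (weight is at least 17): on (g) the weight is 70 less the opposing 49 gives net 21, ≥ 17, so (g) meets the standard.
  Stage II.2 carried; the burden shifts to the franchisee.
At Stage II.3 the franchisee must meet a more-likely-than-not showing (weight is at least 53): on (h) the weight is 97 less the opposing 37 gives net 60, which does reach 53, so (h) meets the standard; on (i) the weight is 60, ≥ 53, so (i) meets the standard.
  Stage II.3 carried; the final stage is satisfied.
With every stage satisfied, the franchisee prevails on this issue.
— Issue III —
Stage III.1 — burden on franchisee; standard: the balance of probabilities (weight exceeds 55).
    (j): 62 − 6 = 56 > 55 [met]
  All elements met. The burden passes to the franchisor.
Stage III.2 — burden on franchisor; standard: the balance of probabilities (weight exceeds 55).
    (k): 49 ≤ 55 [not met]
    (l): 61 > 55 [met]
  The franchisor does not carry Stage III.2.
The analysis ends at Stage III.2; the franchisee prevails on this issue.
Per-issue: Issue I → franchisee; Issue II → franchisee; Issue III → franchisee. The franchisee must prevail on a majority of issues; overall, the franchisee prevails.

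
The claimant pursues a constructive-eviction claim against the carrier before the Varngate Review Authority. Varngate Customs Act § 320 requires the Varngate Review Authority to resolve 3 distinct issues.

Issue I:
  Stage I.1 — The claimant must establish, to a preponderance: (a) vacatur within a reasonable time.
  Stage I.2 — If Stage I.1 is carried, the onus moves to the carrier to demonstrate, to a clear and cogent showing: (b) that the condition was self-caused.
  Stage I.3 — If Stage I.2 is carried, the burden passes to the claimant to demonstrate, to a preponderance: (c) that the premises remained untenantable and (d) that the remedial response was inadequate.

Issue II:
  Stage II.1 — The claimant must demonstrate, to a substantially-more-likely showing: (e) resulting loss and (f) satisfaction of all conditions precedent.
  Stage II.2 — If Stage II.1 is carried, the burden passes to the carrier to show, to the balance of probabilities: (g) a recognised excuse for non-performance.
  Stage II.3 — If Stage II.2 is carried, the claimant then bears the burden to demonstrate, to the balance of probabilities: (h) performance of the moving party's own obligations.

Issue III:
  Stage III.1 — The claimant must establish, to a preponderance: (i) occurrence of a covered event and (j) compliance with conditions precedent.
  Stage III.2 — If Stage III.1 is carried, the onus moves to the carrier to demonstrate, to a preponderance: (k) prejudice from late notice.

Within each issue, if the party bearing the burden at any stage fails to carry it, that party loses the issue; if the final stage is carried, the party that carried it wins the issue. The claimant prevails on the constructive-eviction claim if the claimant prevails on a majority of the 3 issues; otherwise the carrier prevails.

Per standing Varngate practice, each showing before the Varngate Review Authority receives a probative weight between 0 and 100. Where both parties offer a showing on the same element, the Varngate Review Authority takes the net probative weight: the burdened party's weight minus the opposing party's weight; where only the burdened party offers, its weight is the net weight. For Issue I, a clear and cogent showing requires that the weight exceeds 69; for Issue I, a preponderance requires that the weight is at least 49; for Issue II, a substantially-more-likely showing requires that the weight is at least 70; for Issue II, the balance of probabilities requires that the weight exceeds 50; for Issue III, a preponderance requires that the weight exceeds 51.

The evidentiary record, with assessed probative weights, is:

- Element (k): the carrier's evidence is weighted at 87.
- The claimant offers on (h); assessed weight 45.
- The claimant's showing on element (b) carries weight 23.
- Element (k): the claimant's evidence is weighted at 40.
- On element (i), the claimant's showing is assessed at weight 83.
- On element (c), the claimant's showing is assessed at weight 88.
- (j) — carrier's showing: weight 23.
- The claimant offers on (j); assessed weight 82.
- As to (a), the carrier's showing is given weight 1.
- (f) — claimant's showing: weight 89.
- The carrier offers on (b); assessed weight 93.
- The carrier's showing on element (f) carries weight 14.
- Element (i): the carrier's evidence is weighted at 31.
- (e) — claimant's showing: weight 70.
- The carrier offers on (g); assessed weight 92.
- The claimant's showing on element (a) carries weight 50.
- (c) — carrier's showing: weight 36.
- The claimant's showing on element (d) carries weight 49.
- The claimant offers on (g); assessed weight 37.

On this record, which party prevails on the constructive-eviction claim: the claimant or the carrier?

— Issue I —
Stage I.1 (claimant, a preponderance, weight is at least 49): (a) net 50−1=49 ≥ 49 — meets.
  The claimant carries Stage I.1; the carrier now bears the burden.
Stage I.2 (carrier, a clear and cogent showing, weight exceeds 69): (b) net 93−23=70 > 69 — meets.
  All elements met. The burden passes to the claimant.
Stage I.3 (claimant, a preponderance, weight is at least 49): (c) net 88−36=52 ≥ 49 — meets; (d) 49 ≥ 49 — meets.
  Stage I.3 carried; the final stage is satisfied.
Every stage carried; the claimant prevails on this issue.
— Issue II —
Stage II.1 — burden on claimant; standard: a substantially-more-likely showing (weight is at least 70).
    (e): 70 ≥ 70 [met]
    (f): 89 − 14 = 75 ≥ 70 [met]
  The claimant carries Stage II.1; the carrier now bears the burden.
Stage II.2 — burden on carrier; standard: the balance of probabilities (weight exceeds 50).
    (g): 92 − 37 = 55 > 50 [met]
  Stage II.2 is satisfied; the onus moves to the claimant.
Stage II.3 — burden on claimant; standard: the balance of probabilities (weight exceeds 50).
    (h): 45 ≤ 50 [not met]
  Stage II.3 not carried; the claimant fails its burden.
So the carrier prevails on this issue.
— Issue III —
Stage III.1 — burden on claimant; standard: a preponderance (weight exceeds 51).
    (i): 83 − 31 = 52 > 51 [met]
    (j): 82 − 23 = 59 > 51 [met]
  All elements met. The burden passes to the carrier.
Stage III.2 — burden on carrier; standard: a preponderance (weight exceeds 51).
    (k): 87 − 40 = 47 ≤ 51 [not met]
  The carrier does not carry Stage III.2.
So the claimant prevails on this issue.
Per-issue: Issue I → claimant; Issue II → carrier; Issue III → claimant. The claimant must prevail on a majority of issues; overall, the claimant prevails.

claimant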